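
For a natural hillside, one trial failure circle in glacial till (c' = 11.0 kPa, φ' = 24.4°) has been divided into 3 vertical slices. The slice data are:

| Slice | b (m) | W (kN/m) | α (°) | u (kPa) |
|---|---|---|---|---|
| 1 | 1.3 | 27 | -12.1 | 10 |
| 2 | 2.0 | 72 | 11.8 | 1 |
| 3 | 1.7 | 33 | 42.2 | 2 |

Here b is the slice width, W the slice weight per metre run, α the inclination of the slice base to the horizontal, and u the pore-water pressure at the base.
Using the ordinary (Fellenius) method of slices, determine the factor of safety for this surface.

FS = 3.47

Ordinary method of slices: FS = Σ[c'·Δl_i + (W_i cosα_i − u_i·Δl_i)·tanφ'] / Σ W_i sinα_i, with Δl_i = b_i / cosα_i.
Slice 1: Δl = 1.3/cos(-12.1°) = 1.330 m; N'_1 = 27·cos(-12.1°) − 10·1.330 = 13.1; c'Δl = 14.62; W sinα = -5.7
Slice 2: Δl = 2.0/cos11.8° = 2.043 m; N'_2 = 72·cos11.8° − 1·2.043 = 68.4; c'Δl = 22.47; W sinα = 14.7
Slice 3: Δl = 1.7/cos42.2° = 2.295 m; N'_3 = 33·cos42.2° − 2·2.295 = 19.9; c'Δl = 25.24; W sinα = 22.2
Σc'Δl = 62.3 kN/m; ΣN' = 101.4 kN/m; ΣW sinα = 31.2 kN/m
Resisting = 62.3 + 101.4·tan24.4° = 62.3 + 46.0 = 108.3 kN/m
FS = 108.3 / 31.2 = 3.469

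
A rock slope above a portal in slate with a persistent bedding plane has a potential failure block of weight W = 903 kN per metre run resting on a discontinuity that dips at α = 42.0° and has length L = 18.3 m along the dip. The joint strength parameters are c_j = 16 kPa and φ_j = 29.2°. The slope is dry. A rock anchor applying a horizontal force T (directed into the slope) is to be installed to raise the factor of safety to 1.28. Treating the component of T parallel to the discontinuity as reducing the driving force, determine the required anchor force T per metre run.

Resolving forces along and normal to the sliding plane, with the horizontal anchor force T adding T·sinα to the effective normal force and T·cosα acting up the plane against the driving force:
FS = [c_jL + (W cosα + T sinα) tanφ_j] / [W sinα − T cosα]
Without the anchor: N' = 671.1 kN/m, driving T_d = 604.2 kN/m, resisting R = 16·18.3 + 671.1·tan29.2° = 667.8 kN/m, FS = 1.11.
Setting FS = 1.28 and solving for T:
1.28·(604.2 − T cos42.0°) = 667.8 + T sin42.0°·tan29.2°
T·(sin42.0°·tan29.2° + 1.28·cos42.0°) = 1.28·604.2 − 667.8
T·(0.6691·0.5589 + 1.28·0.7431) = 773.4 − 667.8 = 105.6
T·1.3252 = 105.6
T = 79.7 kN/m

T = 80 kN/m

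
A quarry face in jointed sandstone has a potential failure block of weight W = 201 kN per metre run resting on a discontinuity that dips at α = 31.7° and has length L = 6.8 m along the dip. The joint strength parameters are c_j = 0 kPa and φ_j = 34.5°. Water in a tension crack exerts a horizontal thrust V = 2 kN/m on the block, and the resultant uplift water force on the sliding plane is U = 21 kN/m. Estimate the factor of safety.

Resolving the block weight along and normal to the plane and applying the Mohr–Coulomb strength on the joint:
N' = W cosα − U − V sinα = 201·cos31.7° − 21 − 2·sin31.7° = 149.0 kN/m
Driving force T = W sinα + V cosα = 201·sin31.7° + 2·cos31.7° = 107.3 kN/m
Resisting force R = c_j·L + N'·tanφ_j = 0·6.8 + 149.0·tan34.5° = 0.0 + 102.4 = 102.4 kN/m
FS = R / T = 102.4 / 107.3 = 0.954

FS = 0.95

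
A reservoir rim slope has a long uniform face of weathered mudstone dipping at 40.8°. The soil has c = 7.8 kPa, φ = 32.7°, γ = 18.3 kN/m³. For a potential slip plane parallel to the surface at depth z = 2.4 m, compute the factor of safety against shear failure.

For an infinite slope with a slip plane parallel to the surface (no pore pressure): FS = [c + γz cos²β tanφ] / [γz sinβ cosβ].
γz = 18.3·2.4 = 43.92 kN/m²
Numerator = 7.8 + 43.92·cos²40.8°·tan32.7° = 7.8 + 43.92·0.5730·0.6420 = 23.958 kPa
Denominator = 43.92·sin40.8°·cos40.8° = 43.92·0.6534·0.7570 = 21.724 kPa
FS = 23.958 / 21.724 = 1.103

FS = 1.10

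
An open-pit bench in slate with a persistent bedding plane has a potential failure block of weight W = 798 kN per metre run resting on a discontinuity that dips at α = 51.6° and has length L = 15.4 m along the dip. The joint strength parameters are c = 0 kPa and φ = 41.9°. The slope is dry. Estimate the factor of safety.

Resolving the block weight along and normal to the plane and applying the Mohr–Coulomb strength on the joint:
N' = W cosα = 798·cos51.6° = 495.7 kN/m
Driving force T = W sinα = 798·sin51.6° = 625.4 kN/m
Resisting force R = c·L + N'·tanφ = 0·15.4 + 495.7·tan41.9° = 0.0 + 444.7 = 444.7 kN/m
FS = R / T = 444.7 / 625.4 = 0.711

FS = 0.71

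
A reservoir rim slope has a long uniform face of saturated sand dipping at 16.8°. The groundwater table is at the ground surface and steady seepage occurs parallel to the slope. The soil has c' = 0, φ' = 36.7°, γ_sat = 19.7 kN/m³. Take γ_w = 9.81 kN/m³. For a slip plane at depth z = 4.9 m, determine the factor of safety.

With seepage parallel to the slope and the water table at the surface, the effective normal stress on the slip plane uses the buoyant unit weight γ' = γ_sat − γ_w while the driving shear stress uses γ_sat:
FS = [c' + γ' z cos²β tanφ'] / [γ_sat z sinβ cosβ]
(For c' = 0 this reduces to FS = (γ'/γ_sat)·tanφ'/tanβ.)
γ' = 19.7 − 9.81 = 9.89 kN/m³
Numerator = 0.0 + 9.89·4.9·cos²16.8°·tan36.7° = 0.0 + 9.89·4.9·0.9165·0.7454 = 33.104 kPa
Denominator = 19.7·4.9·sin16.8°·cos16.8° = 19.7·4.9·0.2890·0.9573 = 26.709 kPa
FS = 33.104 / 26.709 = 1.239

FS = 1.24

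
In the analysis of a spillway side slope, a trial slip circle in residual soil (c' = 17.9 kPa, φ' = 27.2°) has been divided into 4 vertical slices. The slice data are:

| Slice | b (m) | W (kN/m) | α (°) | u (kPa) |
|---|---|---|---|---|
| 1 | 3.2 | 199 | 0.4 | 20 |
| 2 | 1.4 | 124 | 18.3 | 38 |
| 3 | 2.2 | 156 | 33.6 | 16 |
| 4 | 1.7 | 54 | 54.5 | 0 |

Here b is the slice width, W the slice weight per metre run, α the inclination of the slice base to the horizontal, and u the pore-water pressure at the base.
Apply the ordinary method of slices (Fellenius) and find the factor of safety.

Ordinary method of slices: FS = Σ[c'·Δl_i + (W_i cosα_i − u_i·Δl_i)·tanφ'] / Σ W_i sinα_i, with Δl_i = b_i / cosα_i.
Slice 1: Δl = 3.2/cos0.4° = 3.200 m; N'_1 = 199·cos0.4° − 20·3.200 = 135.0; c'Δl = 57.28; W sinα = 1.4
Slice 2: Δl = 1.4/cos18.3° = 1.475 m; N'_2 = 124·cos18.3° − 38·1.475 = 61.7; c'Δl = 26.39; W sinα = 38.9
Slice 3: Δl = 2.2/cos33.6° = 2.641 m; N'_3 = 156·cos33.6° − 16·2.641 = 87.7; c'Δl = 47.28; W sinα = 86.3
Slice 4: Δl = 1.7/cos54.5° = 2.927 m; N'_4 = 54·cos54.5° − 0·2.927 = 31.4; c'Δl = 52.40; W sinα = 44.0
Σc'Δl = 183.4 kN/m; ΣN' = 315.7 kN/m; ΣW sinα = 170.6 kN/m
Resisting = 183.4 + 315.7·tan27.2° = 183.4 + 162.3 = 345.6 kN/m
FS = 345.6 / 170.6 = 2.026

FS = 2.03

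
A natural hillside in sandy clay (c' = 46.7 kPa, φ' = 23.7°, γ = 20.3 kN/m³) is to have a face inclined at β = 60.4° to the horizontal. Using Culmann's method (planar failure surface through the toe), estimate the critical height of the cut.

Culmann's analysis gives the critical failure plane at α_cr = (β + φ')/2 = (60.4 + 23.7)/2 = 42.0°, and the critical height
H_c = (4c'/γ) · sinβ cosφ' / [1 − cos(β − φ')]
    = (4·46.7/20.3) · sin60.4°·cos23.7° / [1 − cos(36.7°)]
    = 9.202 · 0.8695·0.9157 / [1 − 0.8018]
    = 9.202 · 0.7962 / 0.1982
    = 36.96 m

H_c = 36.96 m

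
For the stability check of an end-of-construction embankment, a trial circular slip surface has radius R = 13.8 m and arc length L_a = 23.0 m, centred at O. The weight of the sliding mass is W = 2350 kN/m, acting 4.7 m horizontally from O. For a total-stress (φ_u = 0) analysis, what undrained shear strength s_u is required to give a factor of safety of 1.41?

FS = s_u·L_a·R / (W·d), so s_u = FS·W·d / (L_a·R).
s_u = 1.41·2350·4.7 / (23.00·13.8) = 15573.5 / 317.40 = 49.07 kPa

s_u = 49.1 kPa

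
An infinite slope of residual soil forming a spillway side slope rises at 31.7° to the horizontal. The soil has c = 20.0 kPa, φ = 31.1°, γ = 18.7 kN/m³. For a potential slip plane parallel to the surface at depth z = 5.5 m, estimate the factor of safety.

FS = 1.41

For an infinite slope with a slip plane parallel to the surface (no pore pressure): FS = [c + γz cos²β tanφ] / [γz sinβ cosβ].
γz = 18.7·5.5 = 102.85 kN/m²
Numerator = 20.0 + 102.85·cos²31.7°·tan31.1° = 20.0 + 102.85·0.7239·0.6032 = 64.912 kPa
Denominator = 102.85·sin31.7°·cos31.7° = 102.85·0.5255·0.8508 = 45.982 kPa
FS = 64.912 / 45.982 = 1.412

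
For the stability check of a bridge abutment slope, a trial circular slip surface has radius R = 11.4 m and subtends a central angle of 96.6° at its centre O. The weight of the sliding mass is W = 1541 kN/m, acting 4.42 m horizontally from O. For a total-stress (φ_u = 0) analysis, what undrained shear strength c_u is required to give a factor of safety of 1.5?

c_u = 46.6 kPa

FS = c_u·L_a·R / (W·d), so c_u = FS·W·d / (L_a·R).
Arc length L_a = R·θ = 11.4·(96.6°·π/180) = 11.4·1.6860 = 19.22 m
c_u = 1.5·1541·4.42 / (19.22·11.4) = 10216.8 / 219.11 = 46.63 kPa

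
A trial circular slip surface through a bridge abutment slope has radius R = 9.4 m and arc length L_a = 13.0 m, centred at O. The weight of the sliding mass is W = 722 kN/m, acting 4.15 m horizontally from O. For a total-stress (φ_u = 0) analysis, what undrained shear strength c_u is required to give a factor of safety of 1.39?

FS = c_u·L_a·R / (W·d), so c_u = FS·W·d / (L_a·R).
c_u = 1.39·722·4.15 / (13.00·9.4) = 4164.9 / 122.20 = 34.08 kPa

c_u = 34.1 kPa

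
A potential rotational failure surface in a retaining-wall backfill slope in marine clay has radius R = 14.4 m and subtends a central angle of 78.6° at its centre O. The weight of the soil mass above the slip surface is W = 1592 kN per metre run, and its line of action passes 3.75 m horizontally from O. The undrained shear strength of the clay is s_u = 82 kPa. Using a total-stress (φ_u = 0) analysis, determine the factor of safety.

Taking moments about the centre O, the resisting moment is provided by the undrained shear strength acting along the arc:
Arc length L_a = R·θ = 14.4·(78.6°·π/180) = 14.4·1.3718 = 19.75 m
M_R = s_u·L_a·R = 82·19.75·14.4 = 23325.9 kN·m/m
M_D = W·d = 1592·3.75 = 5970.0 kN·m/m
FS = M_R / M_D = 23325.9 / 5970.0 = 3.907

FS = 3.91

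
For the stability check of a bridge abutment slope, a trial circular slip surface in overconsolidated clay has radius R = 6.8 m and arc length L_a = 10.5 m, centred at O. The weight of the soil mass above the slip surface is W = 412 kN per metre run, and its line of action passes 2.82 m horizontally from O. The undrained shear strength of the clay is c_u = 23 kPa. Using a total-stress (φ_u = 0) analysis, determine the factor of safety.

Taking moments about the centre O, the resisting moment is provided by the undrained shear strength acting along the arc:
M_R = c_u·L_a·R = 23·10.50·6.8 = 1642.2 kN·m/m
M_D = W·d = 412·2.82 = 1161.8 kN·m/m
FS = M_R / M_D = 1642.2 / 1161.8 = 1.413

FS = 1.41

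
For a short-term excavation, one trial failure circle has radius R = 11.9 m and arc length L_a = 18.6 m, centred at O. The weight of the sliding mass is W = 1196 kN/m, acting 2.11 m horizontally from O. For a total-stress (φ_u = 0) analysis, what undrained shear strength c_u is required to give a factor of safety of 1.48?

FS = c_u·L_a·R / (W·d), so c_u = FS·W·d / (L_a·R).
c_u = 1.48·1196·2.11 / (18.60·11.9) = 3734.9 / 221.34 = 16.87 kPa

c_u = 16.9 kPa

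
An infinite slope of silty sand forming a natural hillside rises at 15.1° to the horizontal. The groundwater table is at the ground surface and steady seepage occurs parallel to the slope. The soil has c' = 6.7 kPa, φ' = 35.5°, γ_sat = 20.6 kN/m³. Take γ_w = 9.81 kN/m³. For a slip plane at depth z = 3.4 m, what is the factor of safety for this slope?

With seepage parallel to the slope and the water table at the surface, the effective normal stress on the slip plane uses the buoyant unit weight γ' = γ_sat − γ_w while the driving shear stress uses γ_sat:
FS = [c' + γ' z cos²β tanφ'] / [γ_sat z sinβ cosβ]
γ' = 20.6 − 9.81 = 10.79 kN/m³
Numerator = 6.7 + 10.79·3.4·cos²15.1°·tan35.5° = 6.7 + 10.79·3.4·0.9321·0.7133 = 31.092 kPa
Denominator = 20.6·3.4·sin15.1°·cos15.1° = 20.6·3.4·0.2605·0.9655 = 17.616 kPa
FS = 31.092 / 17.616 = 1.765

FS = 1.77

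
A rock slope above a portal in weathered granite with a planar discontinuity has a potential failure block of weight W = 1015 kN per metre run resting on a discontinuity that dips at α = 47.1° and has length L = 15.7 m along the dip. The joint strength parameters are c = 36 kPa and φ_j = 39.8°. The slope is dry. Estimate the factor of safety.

Resolving the block weight along and normal to the plane and applying the Mohr–Coulomb strength on the joint:
N' = W cosα = 1015·cos47.1° = 690.9 kN/m
Driving force T = W sinα = 1015·sin47.1° = 743.5 kN/m
Resisting force R = c·L + N'·tanφ_j = 36·15.7 + 690.9·tan39.8° = 565.2 + 575.7 = 1140.9 kN/m
FS = R / T = 1140.9 / 743.5 = 1.534

FS = 1.53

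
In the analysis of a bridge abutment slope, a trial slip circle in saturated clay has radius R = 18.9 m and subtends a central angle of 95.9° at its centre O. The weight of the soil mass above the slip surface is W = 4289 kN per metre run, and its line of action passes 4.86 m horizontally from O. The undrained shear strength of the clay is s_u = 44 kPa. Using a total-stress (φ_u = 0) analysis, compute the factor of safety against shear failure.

FS = 1.26

Taking moments about the centre O, the resisting moment is provided by the undrained shear strength acting along the arc:
Arc length L_a = R·θ = 18.9·(95.9°·π/180) = 18.9·1.6738 = 31.63 m
M_R = s_u·L_a·R = 44·31.63·18.9 = 26307.1 kN·m/m
M_D = W·d = 4289·4.86 = 20844.5 kN·m/m
FS = M_R / M_D = 26307.1 / 20844.5 = 1.262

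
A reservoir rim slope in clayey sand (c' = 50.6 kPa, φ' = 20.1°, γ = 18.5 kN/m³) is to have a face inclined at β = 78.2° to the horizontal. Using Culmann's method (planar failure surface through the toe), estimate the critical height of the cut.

H_c = 21.33 m

Culmann's analysis gives the critical failure plane at α_cr = (β + φ')/2 = (78.2 + 20.1)/2 = 49.2°, and the critical height
H_c = (4c'/γ) · sinβ cosφ' / [1 − cos(β − φ')]
    = (4·50.6/18.5) · sin78.2°·cos20.1° / [1 − cos(58.1°)]
    = 10.941 · 0.9789·0.9391 / [1 − 0.5284]
    = 10.941 · 0.9192 / 0.4716
    = 21.33 m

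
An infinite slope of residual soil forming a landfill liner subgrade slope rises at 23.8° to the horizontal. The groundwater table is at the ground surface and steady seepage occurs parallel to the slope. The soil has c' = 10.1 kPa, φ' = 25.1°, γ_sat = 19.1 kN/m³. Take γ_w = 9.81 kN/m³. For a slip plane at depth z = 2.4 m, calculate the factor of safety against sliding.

With seepage parallel to the slope and the water table at the surface, the effective normal stress on the slip plane uses the buoyant unit weight γ' = γ_sat − γ_w while the driving shear stress uses γ_sat:
FS = [c' + γ' z cos²β tanφ'] / [γ_sat z sinβ cosβ]
γ' = 19.1 − 9.81 = 9.29 kN/m³
Numerator = 10.1 + 9.29·2.4·cos²23.8°·tan25.1° = 10.1 + 9.29·2.4·0.8372·0.4684 = 18.843 kPa
Denominator = 19.1·2.4·sin23.8°·cos23.8° = 19.1·2.4·0.4035·0.9150 = 16.925 kPa
FS = 18.843 / 16.925 = 1.113

FS = 1.11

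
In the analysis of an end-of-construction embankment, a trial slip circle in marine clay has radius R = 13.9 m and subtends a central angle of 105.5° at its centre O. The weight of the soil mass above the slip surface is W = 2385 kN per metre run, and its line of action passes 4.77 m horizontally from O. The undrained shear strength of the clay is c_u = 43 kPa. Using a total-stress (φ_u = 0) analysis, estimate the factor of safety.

FS = 1.34

Taking moments about the centre O, the resisting moment is provided by the undrained shear strength acting along the arc:
Arc length L_a = R·θ = 13.9·(105.5°·π/180) = 13.9·1.8413 = 25.59 m
M_R = c_u·L_a·R = 43·25.59·13.9 = 15297.8 kN·m/m
M_D = W·d = 2385·4.77 = 11376.4 kN·m/m
FS = M_R / M_D = 15297.8 / 11376.4 = 1.345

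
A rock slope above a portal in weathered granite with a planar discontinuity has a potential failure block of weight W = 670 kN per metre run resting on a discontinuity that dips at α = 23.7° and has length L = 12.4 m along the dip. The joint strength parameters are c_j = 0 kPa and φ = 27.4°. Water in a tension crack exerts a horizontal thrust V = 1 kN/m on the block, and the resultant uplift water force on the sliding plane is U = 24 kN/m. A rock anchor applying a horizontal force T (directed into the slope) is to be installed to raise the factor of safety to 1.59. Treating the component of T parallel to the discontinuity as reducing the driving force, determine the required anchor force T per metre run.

T = 75 kN/m

Resolving forces along and normal to the sliding plane, with the horizontal anchor force T adding T·sinα to the effective normal force and T·cosα acting up the plane against the driving force:
FS = [c_jL + (W cosα − U − V sinα + T sinα) tanφ] / [W sinα + V cosα − T cosα]
Without the anchor: N' = 589.1 kN/m, driving T_d = 270.2 kN/m, resisting R = 0·12.4 + 589.1·tan27.4° = 305.4 kN/m, FS = 1.13.
Setting FS = 1.59 and solving for T:
1.59·(270.2 − T cos23.7°) = 305.4 + T sin23.7°·tan27.4°
T·(sin23.7°·tan27.4° + 1.59·cos23.7°) = 1.59·270.2 − 305.4
T·(0.4019·0.5184 + 1.59·0.9157) = 429.7 − 305.4 = 124.3
T·1.6643 = 124.3
T = 74.7 kN/m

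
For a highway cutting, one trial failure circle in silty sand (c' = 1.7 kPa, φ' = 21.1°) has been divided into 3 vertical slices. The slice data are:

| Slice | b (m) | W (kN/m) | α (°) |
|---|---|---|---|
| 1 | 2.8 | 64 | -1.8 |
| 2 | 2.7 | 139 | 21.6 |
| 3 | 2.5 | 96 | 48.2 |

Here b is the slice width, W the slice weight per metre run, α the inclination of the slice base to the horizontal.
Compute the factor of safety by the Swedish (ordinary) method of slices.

FS = 0.96

Ordinary method of slices: FS = Σ[c'·Δl_i + (W_i cosα_i)·tanφ'] / Σ W_i sinα_i, with Δl_i = b_i / cosα_i.
Slice 1: Δl = 2.8/cos(-1.8°) = 2.801 m; N'_1 = 64·cos(-1.8°) = 64.0; c'Δl = 4.76; W sinα = -2.0
Slice 2: Δl = 2.7/cos21.6° = 2.904 m; N'_2 = 139·cos21.6° = 129.2; c'Δl = 4.94; W sinα = 51.2
Slice 3: Δl = 2.5/cos48.2° = 3.751 m; N'_3 = 96·cos48.2° = 64.0; c'Δl = 6.38; W sinα = 71.6
Σc'Δl = 16.1 kN/m; ΣN' = 257.2 kN/m; ΣW sinα = 120.7 kN/m
Resisting = 16.1 + 257.2·tan21.1° = 16.1 + 99.2 = 115.3 kN/m
FS = 115.3 / 120.7 = 0.955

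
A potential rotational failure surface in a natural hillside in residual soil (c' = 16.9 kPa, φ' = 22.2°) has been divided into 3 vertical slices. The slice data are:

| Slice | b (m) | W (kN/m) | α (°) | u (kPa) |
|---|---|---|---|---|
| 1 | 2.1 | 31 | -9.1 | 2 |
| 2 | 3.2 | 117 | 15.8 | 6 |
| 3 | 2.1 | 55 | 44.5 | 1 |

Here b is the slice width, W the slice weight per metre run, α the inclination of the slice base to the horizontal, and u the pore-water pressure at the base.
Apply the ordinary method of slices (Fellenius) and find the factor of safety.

Ordinary method of slices: FS = Σ[c'·Δl_i + (W_i cosα_i − u_i·Δl_i)·tanφ'] / Σ W_i sinα_i, with Δl_i = b_i / cosα_i.
Slice 1: Δl = 2.1/cos(-9.1°) = 2.127 m; N'_1 = 31·cos(-9.1°) − 2·2.127 = 26.4; c'Δl = 35.94; W sinα = -4.9
Slice 2: Δl = 3.2/cos15.8° = 3.326 m; N'_2 = 117·cos15.8° − 6·3.326 = 92.6; c'Δl = 56.20; W sinα = 31.9
Slice 3: Δl = 2.1/cos44.5° = 2.944 m; N'_3 = 55·cos44.5° − 1·2.944 = 36.3; c'Δl = 49.76; W sinα = 38.6
Σc'Δl = 141.9 kN/m; ΣN' = 155.3 kN/m; ΣW sinα = 65.5 kN/m
Resisting = 141.9 + 155.3·tan22.2° = 141.9 + 63.4 = 205.3 kN/m
FS = 205.3 / 65.5 = 3.134

FS = 3.13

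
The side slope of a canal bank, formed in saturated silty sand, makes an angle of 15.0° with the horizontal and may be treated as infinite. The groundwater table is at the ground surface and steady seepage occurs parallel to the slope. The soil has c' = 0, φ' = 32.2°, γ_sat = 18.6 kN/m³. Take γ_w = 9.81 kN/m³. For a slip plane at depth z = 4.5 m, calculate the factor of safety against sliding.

With seepage parallel to the slope and the water table at the surface, the effective normal stress on the slip plane uses the buoyant unit weight γ' = γ_sat − γ_w while the driving shear stress uses γ_sat:
FS = [c' + γ' z cos²β tanφ'] / [γ_sat z sinβ cosβ]
(For c' = 0 this reduces to FS = (γ'/γ_sat)·tanφ'/tanβ.)
γ' = 18.6 − 9.81 = 8.79 kN/m³
Numerator = 0.0 + 8.79·4.5·cos²15.0°·tan32.2° = 0.0 + 8.79·4.5·0.9330·0.6297 = 23.241 kPa
Denominator = 18.6·4.5·sin15.0°·cos15.0° = 18.6·4.5·0.2588·0.9659 = 20.925 kPa
FS = 23.241 / 20.925 = 1.111

FS = 1.11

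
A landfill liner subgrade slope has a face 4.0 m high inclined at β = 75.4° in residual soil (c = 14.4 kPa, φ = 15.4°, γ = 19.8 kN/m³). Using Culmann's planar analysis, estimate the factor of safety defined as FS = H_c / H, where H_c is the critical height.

FS = 1.36

H_c = (4c/γ) · sinβ cosφ / [1 − cos(β − φ)]
    = (4·14.4/19.8) · sin75.4°·cos15.4° / [1 − cos60.0°]
    = 2.909 · 0.9330 / 0.5000 = 5.43 m
FS = H_c / H = 5.43 / 4.0 = 1.357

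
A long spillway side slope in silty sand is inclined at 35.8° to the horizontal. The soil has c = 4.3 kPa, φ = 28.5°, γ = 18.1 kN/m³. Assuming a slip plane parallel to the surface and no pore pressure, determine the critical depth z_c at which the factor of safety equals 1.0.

z_c = 2.03 m

Setting FS = 1.00 in FS = [c + γz cos²β tanφ] / [γz sinβ cosβ] and solving for z:
z = c / [γ cosβ (FS·sinβ − cosβ·tanφ)]
  = 4.3 / [18.1·cos35.8°·(1.00·sin35.8° − cos35.8°·tan28.5°)]
  = 4.3 / [18.1·0.8111·(1.00·0.5850 − 0.8111·0.5430)]
  = 4.3 / 2.1226 = 2.026 m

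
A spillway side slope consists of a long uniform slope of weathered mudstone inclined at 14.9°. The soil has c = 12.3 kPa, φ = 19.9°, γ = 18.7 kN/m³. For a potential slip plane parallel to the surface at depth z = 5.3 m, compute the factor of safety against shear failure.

FS = 1.86

For an infinite slope with a slip plane parallel to the surface (no pore pressure): FS = [c + γz cos²β tanφ] / [γz sinβ cosβ].
γz = 18.7·5.3 = 99.11 kN/m²
Numerator = 12.3 + 99.11·cos²14.9°·tan19.9° = 12.3 + 99.11·0.9339·0.3620 = 45.805 kPa
Denominator = 99.11·sin14.9°·cos14.9° = 99.11·0.2571·0.9664 = 24.628 kPa
FS = 45.805 / 24.628 = 1.860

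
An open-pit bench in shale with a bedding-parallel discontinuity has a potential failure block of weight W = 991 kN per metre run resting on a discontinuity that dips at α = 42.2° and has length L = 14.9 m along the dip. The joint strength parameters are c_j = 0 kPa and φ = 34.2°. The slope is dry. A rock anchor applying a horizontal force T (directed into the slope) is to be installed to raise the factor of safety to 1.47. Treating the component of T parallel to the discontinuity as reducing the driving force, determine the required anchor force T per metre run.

Resolving forces along and normal to the sliding plane, with the horizontal anchor force T adding T·sinα to the effective normal force and T·cosα acting up the plane against the driving force:
FS = [c_jL + (W cosα + T sinα) tanφ] / [W sinα − T cosα]
Without the anchor: N' = 734.1 kN/m, driving T_d = 665.7 kN/m, resisting R = 0·14.9 + 734.1·tan34.2° = 498.9 kN/m, FS = 0.75.
Setting FS = 1.47 and solving for T:
1.47·(665.7 − T cos42.2°) = 498.9 + T sin42.2°·tan34.2°
T·(sin42.2°·tan34.2° + 1.47·cos42.2°) = 1.47·665.7 − 498.9
T·(0.6717·0.6796 + 1.47·0.7408) = 978.5 − 498.9 = 479.6
T·1.5455 = 479.6
T = 310.3 kN/m

T = 310 kN/m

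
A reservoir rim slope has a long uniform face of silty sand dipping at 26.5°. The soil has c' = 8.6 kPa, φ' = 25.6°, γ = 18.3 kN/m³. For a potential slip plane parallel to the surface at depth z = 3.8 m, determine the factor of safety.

For an infinite slope with a slip plane parallel to the surface (no pore pressure): FS = [c' + γz cos²β tanφ'] / [γz sinβ cosβ].
γz = 18.3·3.8 = 69.54 kN/m²
Numerator = 8.6 + 69.54·cos²26.5°·tan25.6° = 8.6 + 69.54·0.8009·0.4791 = 35.285 kPa
Denominator = 69.54·sin26.5°·cos26.5° = 69.54·0.4462·0.8949 = 27.769 kPa
FS = 35.285 / 27.769 = 1.271

FS = 1.27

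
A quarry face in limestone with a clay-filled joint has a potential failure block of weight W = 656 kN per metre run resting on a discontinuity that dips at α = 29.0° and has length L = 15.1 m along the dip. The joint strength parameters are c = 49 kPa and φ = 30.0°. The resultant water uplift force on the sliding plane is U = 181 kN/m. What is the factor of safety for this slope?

FS = 3.04

Resolving the block weight along and normal to the plane and applying the Mohr–Coulomb strength on the joint:
N' = W cosα − U = 656·cos29.0° − 181 = 392.8 kN/m
Driving force T = W sinα = 656·sin29.0° = 318.0 kN/m
Resisting force R = c·L + N'·tanφ = 49·15.1 + 392.8·tan30.0° = 739.9 + 226.8 = 966.7 kN/m
FS = R / T = 966.7 / 318.0 = 3.039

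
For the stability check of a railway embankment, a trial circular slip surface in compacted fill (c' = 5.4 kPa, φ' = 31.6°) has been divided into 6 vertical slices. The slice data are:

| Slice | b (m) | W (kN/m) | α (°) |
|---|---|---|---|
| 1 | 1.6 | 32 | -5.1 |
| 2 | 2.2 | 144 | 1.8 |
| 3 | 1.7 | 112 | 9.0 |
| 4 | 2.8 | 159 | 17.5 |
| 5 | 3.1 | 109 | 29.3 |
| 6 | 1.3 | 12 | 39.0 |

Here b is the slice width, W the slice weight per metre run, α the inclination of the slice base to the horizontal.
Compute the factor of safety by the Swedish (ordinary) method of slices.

Ordinary method of slices: FS = Σ[c'·Δl_i + (W_i cosα_i)·tanφ'] / Σ W_i sinα_i, with Δl_i = b_i / cosα_i.
Slice 1: Δl = 1.6/cos(-5.1°) = 1.606 m; N'_1 = 32·cos(-5.1°) = 31.9; c'Δl = 8.67; W sinα = -2.8
Slice 2: Δl = 2.2/cos1.8° = 2.201 m; N'_2 = 144·cos1.8° = 143.9; c'Δl = 11.89; W sinα = 4.5
Slice 3: Δl = 1.7/cos9.0° = 1.721 m; N'_3 = 112·cos9.0° = 110.6; c'Δl = 9.29; W sinα = 17.5
Slice 4: Δl = 2.8/cos17.5° = 2.936 m; N'_4 = 159·cos17.5° = 151.6; c'Δl = 15.85; W sinα = 47.8
Slice 5: Δl = 3.1/cos29.3° = 3.555 m; N'_5 = 109·cos29.3° = 95.1; c'Δl = 19.20; W sinα = 53.3
Slice 6: Δl = 1.3/cos39.0° = 1.673 m; N'_6 = 12·cos39.0° = 9.3; c'Δl = 9.03; W sinα = 7.6
Σc'Δl = 73.9 kN/m; ΣN' = 542.4 kN/m; ΣW sinα = 127.9 kN/m
Resisting = 73.9 + 542.4·tan31.6° = 73.9 + 333.7 = 407.7 kN/m
FS = 407.7 / 127.9 = 3.187

FS = 3.19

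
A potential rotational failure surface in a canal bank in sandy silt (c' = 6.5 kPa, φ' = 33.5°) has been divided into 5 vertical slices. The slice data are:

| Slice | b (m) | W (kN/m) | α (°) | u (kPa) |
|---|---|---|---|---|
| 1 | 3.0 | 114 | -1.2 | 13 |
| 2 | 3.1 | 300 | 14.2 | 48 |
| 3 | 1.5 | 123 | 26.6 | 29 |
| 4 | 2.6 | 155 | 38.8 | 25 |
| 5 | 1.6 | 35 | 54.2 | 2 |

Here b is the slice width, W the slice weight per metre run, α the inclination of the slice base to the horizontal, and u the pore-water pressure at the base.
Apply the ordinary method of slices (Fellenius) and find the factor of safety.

FS = 1.22

Ordinary method of slices: FS = Σ[c'·Δl_i + (W_i cosα_i − u_i·Δl_i)·tanφ'] / Σ W_i sinα_i, with Δl_i = b_i / cosα_i.
Slice 1: Δl = 3.0/cos(-1.2°) = 3.001 m; N'_1 = 114·cos(-1.2°) − 13·3.001 = 75.0; c'Δl = 19.50; W sinα = -2.4
Slice 2: Δl = 3.1/cos14.2° = 3.198 m; N'_2 = 300·cos14.2° − 48·3.198 = 137.3; c'Δl = 20.79; W sinα = 73.6
Slice 3: Δl = 1.5/cos26.6° = 1.678 m; N'_3 = 123·cos26.6° − 29·1.678 = 61.3; c'Δl = 10.90; W sinα = 55.1
Slice 4: Δl = 2.6/cos38.8° = 3.336 m; N'_4 = 155·cos38.8° − 25·3.336 = 37.4; c'Δl = 21.69; W sinα = 97.1
Slice 5: Δl = 1.6/cos54.2° = 2.735 m; N'_5 = 35·cos54.2° − 2·2.735 = 15.0; c'Δl = 17.78; W sinα = 28.4
Σc'Δl = 90.7 kN/m; ΣN' = 326.0 kN/m; ΣW sinα = 251.8 kN/m
Resisting = 90.7 + 326.0·tan33.5° = 90.7 + 215.8 = 306.5 kN/m
FS = 306.5 / 251.8 = 1.217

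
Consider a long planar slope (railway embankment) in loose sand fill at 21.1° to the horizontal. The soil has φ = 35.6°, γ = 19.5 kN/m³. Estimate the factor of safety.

For a dry cohesionless infinite slope the factor of safety is FS = tanφ / tanβ.
FS = tan35.6° / tan21.1° = 0.7159 / 0.3859 = 1.855

FS = 1.86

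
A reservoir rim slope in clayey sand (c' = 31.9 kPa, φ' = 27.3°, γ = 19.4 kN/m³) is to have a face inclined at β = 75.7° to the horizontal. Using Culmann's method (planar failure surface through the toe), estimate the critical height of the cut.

H_c = 16.85 m

Culmann's analysis gives the critical failure plane at α_cr = (β + φ')/2 = (75.7 + 27.3)/2 = 51.5°, and the critical height
H_c = (4c'/γ) · sinβ cosφ' / [1 − cos(β − φ')]
    = (4·31.9/19.4) · sin75.7°·cos27.3° / [1 − cos(48.4°)]
    = 6.577 · 0.9690·0.8886 / [1 − 0.6639]
    = 6.577 · 0.8611 / 0.3361
    = 16.85 m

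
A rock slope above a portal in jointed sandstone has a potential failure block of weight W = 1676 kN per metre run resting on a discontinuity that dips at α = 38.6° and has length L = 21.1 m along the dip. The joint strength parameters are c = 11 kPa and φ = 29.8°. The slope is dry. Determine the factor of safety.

FS = 0.94

Resolving the block weight along and normal to the plane and applying the Mohr–Coulomb strength on the joint:
N' = W cosα = 1676·cos38.6° = 1309.8 kN/m
Driving force T = W sinα = 1676·sin38.6° = 1045.6 kN/m
Resisting force R = c·L + N'·tanφ = 11·21.1 + 1309.8·tan29.8° = 232.1 + 750.1 = 982.2 kN/m
FS = R / T = 982.2 / 1045.6 = 0.939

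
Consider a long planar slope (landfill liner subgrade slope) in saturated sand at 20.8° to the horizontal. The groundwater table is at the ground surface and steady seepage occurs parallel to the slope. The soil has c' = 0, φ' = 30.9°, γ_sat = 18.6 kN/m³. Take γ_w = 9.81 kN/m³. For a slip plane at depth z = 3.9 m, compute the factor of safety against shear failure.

FS = 0.74

With seepage parallel to the slope and the water table at the surface, the effective normal stress on the slip plane uses the buoyant unit weight γ' = γ_sat − γ_w while the driving shear stress uses γ_sat:
FS = [c' + γ' z cos²β tanφ'] / [γ_sat z sinβ cosβ]
(For c' = 0 this reduces to FS = (γ'/γ_sat)·tanφ'/tanβ.)
γ' = 18.6 − 9.81 = 8.79 kN/m³
Numerator = 0.0 + 8.79·3.9·cos²20.8°·tan30.9° = 0.0 + 8.79·3.9·0.8739·0.5985 = 17.930 kPa
Denominator = 18.6·3.9·sin20.8°·cos20.8° = 18.6·3.9·0.3551·0.9348 = 24.081 kPa
FS = 17.930 / 24.081 = 0.745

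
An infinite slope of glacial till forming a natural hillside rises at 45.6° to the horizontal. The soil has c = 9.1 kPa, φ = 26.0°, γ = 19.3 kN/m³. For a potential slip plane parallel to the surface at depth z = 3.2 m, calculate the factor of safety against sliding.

FS = 0.77

For an infinite slope with a slip plane parallel to the surface (no pore pressure): FS = [c + γz cos²β tanφ] / [γz sinβ cosβ].
γz = 19.3·3.2 = 61.76 kN/m²
Numerator = 9.1 + 61.76·cos²45.6°·tan26.0° = 9.1 + 61.76·0.4895·0.4877 = 23.846 kPa
Denominator = 61.76·sin45.6°·cos45.6° = 61.76·0.7145·0.6997 = 30.873 kPa
FS = 23.846 / 30.873 = 0.772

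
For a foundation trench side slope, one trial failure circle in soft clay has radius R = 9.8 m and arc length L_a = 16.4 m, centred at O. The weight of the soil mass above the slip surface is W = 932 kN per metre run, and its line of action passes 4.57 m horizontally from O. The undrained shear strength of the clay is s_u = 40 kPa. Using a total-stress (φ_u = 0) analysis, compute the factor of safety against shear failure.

Taking moments about the centre O, the resisting moment is provided by the undrained shear strength acting along the arc:
M_R = s_u·L_a·R = 40·16.40·9.8 = 6428.8 kN·m/m
M_D = W·d = 932·4.57 = 4259.2 kN·m/m
FS = M_R / M_D = 6428.8 / 4259.2 = 1.509

FS = 1.51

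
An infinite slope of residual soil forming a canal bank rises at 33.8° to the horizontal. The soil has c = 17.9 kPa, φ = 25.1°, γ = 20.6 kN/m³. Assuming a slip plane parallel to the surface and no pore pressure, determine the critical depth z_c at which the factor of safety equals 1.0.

Setting FS = 1.00 in FS = [c + γz cos²β tanφ] / [γz sinβ cosβ] and solving for z:
z = c / [γ cosβ (FS·sinβ − cosβ·tanφ)]
  = 17.9 / [20.6·cos33.8°·(1.00·sin33.8° − cos33.8°·tan25.1°)]
  = 17.9 / [20.6·0.8310·(1.00·0.5563 − 0.8310·0.4684)]
  = 17.9 / 2.8593 = 6.260 m

z_c = 6.26 m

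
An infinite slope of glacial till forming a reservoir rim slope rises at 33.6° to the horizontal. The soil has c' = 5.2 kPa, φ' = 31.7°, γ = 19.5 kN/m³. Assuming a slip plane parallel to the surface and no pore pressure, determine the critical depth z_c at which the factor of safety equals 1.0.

Setting FS = 1.00 in FS = [c' + γz cos²β tanφ'] / [γz sinβ cosβ] and solving for z:
z = c' / [γ cosβ (FS·sinβ − cosβ·tanφ')]
  = 5.2 / [19.5·cos33.6°·(1.00·sin33.6° − cos33.6°·tan31.7°)]
  = 5.2 / [19.5·0.8329·(1.00·0.5534 − 0.8329·0.6176)]
  = 5.2 / 0.6329 = 8.216 m

z_c = 8.22 m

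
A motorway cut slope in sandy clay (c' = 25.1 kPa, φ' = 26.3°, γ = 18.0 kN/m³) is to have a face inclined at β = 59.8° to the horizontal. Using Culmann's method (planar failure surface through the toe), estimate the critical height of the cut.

Culmann's analysis gives the critical failure plane at α_cr = (β + φ')/2 = (59.8 + 26.3)/2 = 43.0°, and the critical height
H_c = (4c'/γ) · sinβ cosφ' / [1 − cos(β − φ')]
    = (4·25.1/18.0) · sin59.8°·cos26.3° / [1 − cos(33.5°)]
    = 5.578 · 0.8643·0.8965 / [1 − 0.8339]
    = 5.578 · 0.7748 / 0.1661
    = 26.02 m

H_c = 26.02 m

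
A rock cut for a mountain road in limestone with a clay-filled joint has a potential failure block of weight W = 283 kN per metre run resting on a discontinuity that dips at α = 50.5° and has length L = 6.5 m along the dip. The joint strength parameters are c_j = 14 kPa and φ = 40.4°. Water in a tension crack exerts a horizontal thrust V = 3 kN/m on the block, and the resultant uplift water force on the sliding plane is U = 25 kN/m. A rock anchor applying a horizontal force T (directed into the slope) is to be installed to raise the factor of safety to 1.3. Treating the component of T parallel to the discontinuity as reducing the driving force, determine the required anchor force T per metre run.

Resolving forces along and normal to the sliding plane, with the horizontal anchor force T adding T·sinα to the effective normal force and T·cosα acting up the plane against the driving force:
FS = [c_jL + (W cosα − U − V sinα + T sinα) tanφ] / [W sinα + V cosα − T cosα]
Without the anchor: N' = 152.7 kN/m, driving T_d = 220.3 kN/m, resisting R = 14·6.5 + 152.7·tan40.4° = 221.0 kN/m, FS = 1.00.
Setting FS = 1.3 and solving for T:
1.3·(220.3 − T cos50.5°) = 221.0 + T sin50.5°·tan40.4°
T·(sin50.5°·tan40.4° + 1.3·cos50.5°) = 1.3·220.3 − 221.0
T·(0.7716·0.8511 + 1.3·0.6361) = 286.4 − 221.0 = 65.4
T·1.4836 = 65.4
T = 44.1 kN/m

T = 44 kN/m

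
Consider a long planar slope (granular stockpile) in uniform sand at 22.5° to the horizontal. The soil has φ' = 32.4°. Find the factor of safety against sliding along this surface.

For a dry cohesionless infinite slope the factor of safety is FS = tanφ' / tanβ.
FS = tan32.4° / tan22.5° = 0.6346 / 0.4142 = 1.532

FS = 1.53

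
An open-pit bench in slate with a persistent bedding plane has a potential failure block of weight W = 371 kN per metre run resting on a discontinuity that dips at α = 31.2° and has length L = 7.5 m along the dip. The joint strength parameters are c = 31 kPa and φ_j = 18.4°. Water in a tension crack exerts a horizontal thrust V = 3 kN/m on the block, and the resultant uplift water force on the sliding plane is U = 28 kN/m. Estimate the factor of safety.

Resolving the block weight along and normal to the plane and applying the Mohr–Coulomb strength on the joint:
N' = W cosα − U − V sinα = 371·cos31.2° − 28 − 3·sin31.2° = 287.8 kN/m
Driving force T = W sinα + V cosα = 371·sin31.2° + 3·cos31.2° = 194.8 kN/m
Resisting force R = c·L + N'·tanφ_j = 31·7.5 + 287.8·tan18.4° = 232.5 + 95.7 = 328.2 kN/m
FS = R / T = 328.2 / 194.8 = 1.685

FS = 1.69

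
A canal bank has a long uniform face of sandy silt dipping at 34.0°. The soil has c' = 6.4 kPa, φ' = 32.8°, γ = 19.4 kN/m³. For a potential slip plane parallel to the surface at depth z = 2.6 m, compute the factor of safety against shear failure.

For an infinite slope with a slip plane parallel to the surface (no pore pressure): FS = [c' + γz cos²β tanφ'] / [γz sinβ cosβ].
γz = 19.4·2.6 = 50.44 kN/m²
Numerator = 6.4 + 50.44·cos²34.0°·tan32.8° = 6.4 + 50.44·0.6873·0.6445 = 28.742 kPa
Denominator = 50.44·sin34.0°·cos34.0° = 50.44·0.5592·0.8290 = 23.384 kPa
FS = 28.742 / 23.384 = 1.229

FS = 1.23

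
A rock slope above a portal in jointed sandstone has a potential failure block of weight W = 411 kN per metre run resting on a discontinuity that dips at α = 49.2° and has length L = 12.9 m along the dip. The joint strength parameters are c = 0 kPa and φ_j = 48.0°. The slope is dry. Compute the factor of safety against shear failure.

Resolving the block weight along and normal to the plane and applying the Mohr–Coulomb strength on the joint:
N' = W cosα = 411·cos49.2° = 268.6 kN/m
Driving force T = W sinα = 411·sin49.2° = 311.1 kN/m
Resisting force R = c·L + N'·tanφ_j = 0·12.9 + 268.6·tan48.0° = 0.0 + 298.3 = 298.3 kN/m
FS = R / T = 298.3 / 311.1 = 0.959

FS = 0.96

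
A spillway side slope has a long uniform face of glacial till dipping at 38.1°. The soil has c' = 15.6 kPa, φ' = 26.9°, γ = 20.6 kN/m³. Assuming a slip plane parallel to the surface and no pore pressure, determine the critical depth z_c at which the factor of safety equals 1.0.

z_c = 4.42 m

Setting FS = 1.00 in FS = [c' + γz cos²β tanφ'] / [γz sinβ cosβ] and solving for z:
z = c' / [γ cosβ (FS·sinβ − cosβ·tanφ')]
  = 15.6 / [20.6·cos38.1°·(1.00·sin38.1° − cos38.1°·tan26.9°)]
  = 15.6 / [20.6·0.7869·(1.00·0.6170 − 0.7869·0.5073)]
  = 15.6 / 3.5307 = 4.418 m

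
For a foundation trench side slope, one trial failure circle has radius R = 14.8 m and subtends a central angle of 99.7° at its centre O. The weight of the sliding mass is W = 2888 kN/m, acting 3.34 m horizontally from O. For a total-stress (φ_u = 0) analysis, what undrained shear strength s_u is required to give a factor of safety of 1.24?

FS = s_u·L_a·R / (W·d), so s_u = FS·W·d / (L_a·R).
Arc length L_a = R·θ = 14.8·(99.7°·π/180) = 14.8·1.7401 = 25.75 m
s_u = 1.24·2888·3.34 / (25.75·14.8) = 11960.9 / 381.15 = 31.38 kPa

s_u = 31.4 kPa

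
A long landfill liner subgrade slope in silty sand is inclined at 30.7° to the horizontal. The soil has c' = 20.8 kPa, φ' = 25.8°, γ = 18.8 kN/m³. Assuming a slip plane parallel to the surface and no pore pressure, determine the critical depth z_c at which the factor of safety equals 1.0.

z_c = 13.56 m

Setting FS = 1.00 in FS = [c' + γz cos²β tanφ'] / [γz sinβ cosβ] and solving for z:
z = c' / [γ cosβ (FS·sinβ − cosβ·tanφ')]
  = 20.8 / [18.8·cos30.7°·(1.00·sin30.7° − cos30.7°·tan25.8°)]
  = 20.8 / [18.8·0.8599·(1.00·0.5105 − 0.8599·0.4834)]
  = 20.8 / 1.5337 = 13.562 m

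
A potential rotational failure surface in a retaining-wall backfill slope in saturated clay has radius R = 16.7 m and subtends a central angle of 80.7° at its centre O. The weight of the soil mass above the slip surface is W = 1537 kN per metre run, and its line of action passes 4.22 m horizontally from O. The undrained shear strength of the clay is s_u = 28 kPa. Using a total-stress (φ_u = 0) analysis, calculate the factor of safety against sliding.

Taking moments about the centre O, the resisting moment is provided by the undrained shear strength acting along the arc:
Arc length L_a = R·θ = 16.7·(80.7°·π/180) = 16.7·1.4085 = 23.52 m
M_R = s_u·L_a·R = 28·23.52·16.7 = 10998.7 kN·m/m
M_D = W·d = 1537·4.22 = 6486.1 kN·m/m
FS = M_R / M_D = 10998.7 / 6486.1 = 1.696

FS = 1.70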